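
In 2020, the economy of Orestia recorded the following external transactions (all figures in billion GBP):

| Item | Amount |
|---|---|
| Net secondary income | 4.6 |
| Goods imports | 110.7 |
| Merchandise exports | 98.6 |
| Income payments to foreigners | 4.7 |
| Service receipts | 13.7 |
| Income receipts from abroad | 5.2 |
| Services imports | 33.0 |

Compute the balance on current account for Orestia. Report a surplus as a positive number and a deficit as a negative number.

-26.3

Goods balance = 98.6 - 110.7 = -12.1
Services balance = 13.7 - 33.0 = -19.3
Trade balance (goods + services) = -12.1 + (-19.3) = -31.4
Net primary income = 5.2 - 4.7 = 0.5
Net secondary income = 4.6
Current account = -31.4 + 0.5 + 4.6 = -26.3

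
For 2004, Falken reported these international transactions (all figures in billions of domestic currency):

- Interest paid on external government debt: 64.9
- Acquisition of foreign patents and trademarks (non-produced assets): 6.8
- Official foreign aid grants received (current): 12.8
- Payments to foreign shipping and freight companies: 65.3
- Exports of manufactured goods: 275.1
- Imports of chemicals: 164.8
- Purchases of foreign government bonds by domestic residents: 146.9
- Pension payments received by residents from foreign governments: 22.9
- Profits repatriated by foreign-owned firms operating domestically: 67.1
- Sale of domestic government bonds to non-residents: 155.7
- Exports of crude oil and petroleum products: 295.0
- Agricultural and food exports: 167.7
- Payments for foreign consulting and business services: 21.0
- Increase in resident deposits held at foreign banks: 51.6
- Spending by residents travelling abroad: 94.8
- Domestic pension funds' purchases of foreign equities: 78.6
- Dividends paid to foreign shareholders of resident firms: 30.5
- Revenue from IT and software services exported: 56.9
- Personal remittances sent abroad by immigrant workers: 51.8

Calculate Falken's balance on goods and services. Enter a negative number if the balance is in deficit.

448.8

Goods: 167.7 + 275.1 + 295.0 - 164.8 = 573.0
Services: -65.3 - 21.0 - 94.8 + 56.9 = -124.2
Trade balance = 573.0 + (-124.2) = 448.8
(Excluded from the trade balance — primary income: interest paid on external government debt 64.9, profits repatriated by foreign-owned firms operating domestically 67.1, dividends paid to foreign shareholders of resident firms 30.5; capital account: acquisition of foreign patents and trademarks (non-produced assets) 6.8; secondary income: official foreign aid grants received (current) 12.8, pension payments received by residents from foreign governments 22.9, personal remittances sent abroad by immigrant workers 51.8; financial account: purchases of foreign government bonds by domestic residents 146.9, sale of domestic government bonds to non-residents 155.7, increase in resident deposits held at foreign banks 51.6, domestic pension funds' purchases of foreign equities 78.6.)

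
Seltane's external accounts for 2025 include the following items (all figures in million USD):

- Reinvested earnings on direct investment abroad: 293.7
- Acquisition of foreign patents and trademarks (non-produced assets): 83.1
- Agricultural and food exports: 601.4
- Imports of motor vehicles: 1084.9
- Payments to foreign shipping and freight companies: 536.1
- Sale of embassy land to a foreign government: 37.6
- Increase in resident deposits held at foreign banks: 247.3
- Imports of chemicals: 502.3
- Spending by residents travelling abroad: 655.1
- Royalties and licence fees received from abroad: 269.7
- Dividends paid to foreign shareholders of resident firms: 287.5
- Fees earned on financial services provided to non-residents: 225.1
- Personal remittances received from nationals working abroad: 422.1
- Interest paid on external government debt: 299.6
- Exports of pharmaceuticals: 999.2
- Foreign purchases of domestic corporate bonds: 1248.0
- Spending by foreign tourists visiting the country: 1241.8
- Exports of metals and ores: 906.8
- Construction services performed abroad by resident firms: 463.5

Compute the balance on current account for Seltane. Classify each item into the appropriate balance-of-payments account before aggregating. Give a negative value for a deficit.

Goods: 906.8 + 999.2 + 601.4 - 502.3 - 1084.9 = 920.2
Services: 463.5 + 269.7 + 1241.8 - 536.1 - 655.1 + 225.1 = 1008.9
Primary income: 293.7 - 299.6 - 287.5 = -293.4
Secondary income: 422.1
Current account = 920.2 + 1008.9 + (-293.4) + 422.1 = 2057.8
(Excluded from the current account — capital account: acquisition of foreign patents and trademarks (non-produced assets) 83.1, sale of embassy land to a foreign government 37.6; financial account: increase in resident deposits held at foreign banks 247.3, foreign purchases of domestic corporate bonds 1248.0.)

2057.8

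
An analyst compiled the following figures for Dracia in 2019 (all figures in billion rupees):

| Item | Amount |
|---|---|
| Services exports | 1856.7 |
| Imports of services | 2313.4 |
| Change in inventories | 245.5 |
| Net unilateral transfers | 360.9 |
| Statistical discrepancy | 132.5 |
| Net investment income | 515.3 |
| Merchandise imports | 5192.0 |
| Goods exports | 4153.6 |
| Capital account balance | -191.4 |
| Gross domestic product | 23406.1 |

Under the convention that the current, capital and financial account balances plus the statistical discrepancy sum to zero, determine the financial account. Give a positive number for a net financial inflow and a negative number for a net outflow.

677.8

Goods balance = 4153.6 - 5192.0 = -1038.4
Services balance = 1856.7 - 2313.4 = -456.7
Trade balance (goods + services) = -1038.4 + (-456.7) = -1495.1
Net primary income = 515.3
Net secondary income = 360.9
Current account = -1495.1 + 515.3 + 360.9 = -618.9
Financial account = -(-618.9 + (-191.4) + 132.5) = 677.8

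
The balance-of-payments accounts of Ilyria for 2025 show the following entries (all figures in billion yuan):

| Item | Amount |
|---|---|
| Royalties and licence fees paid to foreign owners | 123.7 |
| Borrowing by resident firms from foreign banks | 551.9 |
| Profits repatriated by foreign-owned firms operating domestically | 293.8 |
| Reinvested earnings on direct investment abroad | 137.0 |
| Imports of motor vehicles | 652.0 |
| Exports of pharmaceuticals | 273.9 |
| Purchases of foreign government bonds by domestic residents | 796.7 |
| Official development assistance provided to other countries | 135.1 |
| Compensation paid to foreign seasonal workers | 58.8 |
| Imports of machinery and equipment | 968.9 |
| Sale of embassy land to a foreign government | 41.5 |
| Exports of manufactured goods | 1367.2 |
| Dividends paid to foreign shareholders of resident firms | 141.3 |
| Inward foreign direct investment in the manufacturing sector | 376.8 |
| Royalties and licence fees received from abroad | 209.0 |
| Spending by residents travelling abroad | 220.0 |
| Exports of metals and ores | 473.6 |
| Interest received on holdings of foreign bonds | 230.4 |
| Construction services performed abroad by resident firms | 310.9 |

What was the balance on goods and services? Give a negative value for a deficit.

670.0

Goods: 1367.2 + 273.9 - 652.0 + 473.6 - 968.9 = 493.8
Services: -220.0 + 209.0 + 310.9 - 123.7 = 176.2
Trade balance = 493.8 + 176.2 = 670.0
(Excluded from the trade balance — financial account: borrowing by resident firms from foreign banks 551.9, purchases of foreign government bonds by domestic residents 796.7, inward foreign direct investment in the manufacturing sector 376.8; primary income: profits repatriated by foreign-owned firms operating domestically 293.8, reinvested earnings on direct investment abroad 137.0, compensation paid to foreign seasonal workers 58.8, dividends paid to foreign shareholders of resident firms 141.3, interest received on holdings of foreign bonds 230.4; secondary income: official development assistance provided to other countries 135.1; capital account: sale of embassy land to a foreign government 41.5.)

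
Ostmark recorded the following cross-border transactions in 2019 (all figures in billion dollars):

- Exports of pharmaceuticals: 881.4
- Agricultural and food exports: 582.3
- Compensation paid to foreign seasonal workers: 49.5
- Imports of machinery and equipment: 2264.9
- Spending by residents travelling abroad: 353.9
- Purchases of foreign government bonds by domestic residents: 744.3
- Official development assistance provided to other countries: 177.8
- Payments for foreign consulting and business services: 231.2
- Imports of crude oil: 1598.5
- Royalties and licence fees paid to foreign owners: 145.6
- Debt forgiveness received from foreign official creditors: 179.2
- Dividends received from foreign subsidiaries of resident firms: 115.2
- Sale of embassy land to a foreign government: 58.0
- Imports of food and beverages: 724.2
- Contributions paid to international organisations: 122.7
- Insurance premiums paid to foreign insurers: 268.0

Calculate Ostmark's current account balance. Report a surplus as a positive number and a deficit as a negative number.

Goods: -1598.5 + 582.3 - 2264.9 - 724.2 + 881.4 = -3123.9
Services: -268.0 - 231.2 - 353.9 - 145.6 = -998.7
Primary income: 115.2 - 49.5 = 65.7
Secondary income: -177.8 - 122.7 = -300.5
Current account = (-3123.9) + (-998.7) + 65.7 + (-300.5) = -4357.4
(Excluded from the current account — financial account: purchases of foreign government bonds by domestic residents 744.3; capital account: debt forgiveness received from foreign official creditors 179.2, sale of embassy land to a foreign government 58.0.)

-4357.4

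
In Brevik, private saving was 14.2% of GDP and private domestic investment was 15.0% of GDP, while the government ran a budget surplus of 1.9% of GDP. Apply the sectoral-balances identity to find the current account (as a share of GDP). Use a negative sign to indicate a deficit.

By the sectoral-balances identity, CA = (S_private - I) + (T - G).
Private balance = 14.2 - 15.0 = -0.8
Government balance (T - G) = 1.9
CA = -0.8 + 1.9 = 1.1

1.1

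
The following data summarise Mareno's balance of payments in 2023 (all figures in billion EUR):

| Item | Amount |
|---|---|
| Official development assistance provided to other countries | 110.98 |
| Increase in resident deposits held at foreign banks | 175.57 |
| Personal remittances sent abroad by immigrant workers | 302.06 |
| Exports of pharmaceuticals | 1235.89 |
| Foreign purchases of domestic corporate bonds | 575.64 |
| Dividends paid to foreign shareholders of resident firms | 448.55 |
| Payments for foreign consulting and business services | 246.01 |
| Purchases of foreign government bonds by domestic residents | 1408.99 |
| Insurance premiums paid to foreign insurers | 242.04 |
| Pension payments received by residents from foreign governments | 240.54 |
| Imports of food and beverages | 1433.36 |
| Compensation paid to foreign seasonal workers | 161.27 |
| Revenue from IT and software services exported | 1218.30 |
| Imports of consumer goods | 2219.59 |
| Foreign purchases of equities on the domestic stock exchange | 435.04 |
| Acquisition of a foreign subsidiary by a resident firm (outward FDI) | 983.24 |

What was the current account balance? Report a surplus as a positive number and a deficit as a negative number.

Goods: 1235.89 - 1433.36 - 2219.59 = -2417.06
Services: 1218.30 - 246.01 - 242.04 = 730.25
Primary income: -448.55 - 161.27 = -609.82
Secondary income: -302.06 - 110.98 + 240.54 = -172.50
Current account = (-2417.06) + 730.25 + (-609.82) + (-172.50) = -2469.13
(Excluded from the current account — financial account: increase in resident deposits held at foreign banks 175.57, foreign purchases of domestic corporate bonds 575.64, purchases of foreign government bonds by domestic residents 1408.99, foreign purchases of equities on the domestic stock exchange 435.04, acquisition of a foreign subsidiary by a resident firm (outward FDI) 983.24.)

-2469.13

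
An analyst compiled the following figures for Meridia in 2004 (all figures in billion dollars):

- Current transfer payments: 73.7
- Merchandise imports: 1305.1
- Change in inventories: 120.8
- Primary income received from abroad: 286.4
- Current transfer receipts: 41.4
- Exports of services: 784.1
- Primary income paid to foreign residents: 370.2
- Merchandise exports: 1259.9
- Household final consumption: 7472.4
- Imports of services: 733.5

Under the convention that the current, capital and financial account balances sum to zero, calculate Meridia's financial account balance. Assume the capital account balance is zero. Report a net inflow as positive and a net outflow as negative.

Goods balance = 1259.9 - 1305.1 = -45.2
Services balance = 784.1 - 733.5 = 50.6
Trade balance (goods + services) = -45.2 + 50.6 = 5.4
Net primary income = 286.4 - 370.2 = -83.8
Net secondary income = 41.4 - 73.7 = -32.3
Current account = 5.4 + (-83.8) + (-32.3) = -110.7
Financial account = -(-110.7) = 110.7

110.7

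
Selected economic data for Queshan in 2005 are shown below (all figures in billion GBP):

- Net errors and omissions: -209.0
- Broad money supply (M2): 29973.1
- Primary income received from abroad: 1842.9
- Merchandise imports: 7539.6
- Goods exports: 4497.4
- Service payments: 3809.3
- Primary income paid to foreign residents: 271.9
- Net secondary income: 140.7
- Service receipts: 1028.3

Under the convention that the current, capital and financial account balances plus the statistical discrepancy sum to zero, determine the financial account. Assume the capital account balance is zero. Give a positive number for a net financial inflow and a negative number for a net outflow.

4320.5

Goods balance = 4497.4 - 7539.6 = -3042.2
Services balance = 1028.3 - 3809.3 = -2781.0
Trade balance (goods + services) = -3042.2 + (-2781.0) = -5823.2
Net primary income = 1842.9 - 271.9 = 1571.0
Net secondary income = 140.7
Current account = -5823.2 + 1571.0 + 140.7 = -4111.5
Financial account = -(-4111.5 + (-209.0)) = 4320.5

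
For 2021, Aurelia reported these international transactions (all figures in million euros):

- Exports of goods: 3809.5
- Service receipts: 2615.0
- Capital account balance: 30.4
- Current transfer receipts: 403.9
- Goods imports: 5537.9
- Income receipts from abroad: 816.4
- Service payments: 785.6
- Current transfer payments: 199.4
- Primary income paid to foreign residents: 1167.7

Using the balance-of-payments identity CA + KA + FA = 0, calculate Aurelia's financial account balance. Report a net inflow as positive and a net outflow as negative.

15.4

Goods balance = 3809.5 - 5537.9 = -1728.4
Services balance = 2615.0 - 785.6 = 1829.4
Trade balance (goods + services) = -1728.4 + 1829.4 = 101.0
Net primary income = 816.4 - 1167.7 = -351.3
Net secondary income = 403.9 - 199.4 = 204.5
Current account = 101.0 + (-351.3) + 204.5 = -45.8
Financial account = -(-45.8 + 30.4) = 15.4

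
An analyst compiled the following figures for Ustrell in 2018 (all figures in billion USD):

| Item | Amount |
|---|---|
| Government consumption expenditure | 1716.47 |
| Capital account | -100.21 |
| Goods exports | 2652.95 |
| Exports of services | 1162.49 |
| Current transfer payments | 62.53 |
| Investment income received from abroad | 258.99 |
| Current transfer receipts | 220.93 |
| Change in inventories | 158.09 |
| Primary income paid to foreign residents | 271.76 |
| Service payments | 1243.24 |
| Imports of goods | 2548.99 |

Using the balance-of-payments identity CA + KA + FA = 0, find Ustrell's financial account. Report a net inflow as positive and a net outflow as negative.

Goods balance = 2652.95 - 2548.99 = 103.96
Services balance = 1162.49 - 1243.24 = -80.75
Trade balance (goods + services) = 103.96 + (-80.75) = 23.21
Net primary income = 258.99 - 271.76 = -12.77
Net secondary income = 220.93 - 62.53 = 158.40
Current account = 23.21 + (-12.77) + 158.40 = 168.84
Financial account = -(168.84 + (-100.21)) = -68.63

-68.63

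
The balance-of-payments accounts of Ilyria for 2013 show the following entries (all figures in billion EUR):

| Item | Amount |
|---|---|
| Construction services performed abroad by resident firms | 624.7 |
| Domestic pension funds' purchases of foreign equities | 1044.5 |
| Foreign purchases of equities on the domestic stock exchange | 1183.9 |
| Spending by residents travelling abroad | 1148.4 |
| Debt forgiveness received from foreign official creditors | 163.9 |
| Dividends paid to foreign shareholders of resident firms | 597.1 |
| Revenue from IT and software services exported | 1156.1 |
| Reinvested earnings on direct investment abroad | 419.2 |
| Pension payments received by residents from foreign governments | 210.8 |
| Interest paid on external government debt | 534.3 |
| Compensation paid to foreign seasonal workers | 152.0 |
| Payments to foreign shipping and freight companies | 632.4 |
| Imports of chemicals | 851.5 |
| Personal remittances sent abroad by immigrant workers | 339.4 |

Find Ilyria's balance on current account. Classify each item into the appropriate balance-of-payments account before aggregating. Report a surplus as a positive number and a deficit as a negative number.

-1844.3

Goods: -851.5
Services: 1156.1 - 632.4 - 1148.4 + 624.7 = 0.0
Primary income: -597.1 + 419.2 - 534.3 - 152.0 = -864.2
Secondary income: 210.8 - 339.4 = -128.6
Current account = (-851.5) + 0.0 + (-864.2) + (-128.6) = -1844.3
(Excluded from the current account — financial account: domestic pension funds' purchases of foreign equities 1044.5, foreign purchases of equities on the domestic stock exchange 1183.9; capital account: debt forgiveness received from foreign official creditors 163.9.)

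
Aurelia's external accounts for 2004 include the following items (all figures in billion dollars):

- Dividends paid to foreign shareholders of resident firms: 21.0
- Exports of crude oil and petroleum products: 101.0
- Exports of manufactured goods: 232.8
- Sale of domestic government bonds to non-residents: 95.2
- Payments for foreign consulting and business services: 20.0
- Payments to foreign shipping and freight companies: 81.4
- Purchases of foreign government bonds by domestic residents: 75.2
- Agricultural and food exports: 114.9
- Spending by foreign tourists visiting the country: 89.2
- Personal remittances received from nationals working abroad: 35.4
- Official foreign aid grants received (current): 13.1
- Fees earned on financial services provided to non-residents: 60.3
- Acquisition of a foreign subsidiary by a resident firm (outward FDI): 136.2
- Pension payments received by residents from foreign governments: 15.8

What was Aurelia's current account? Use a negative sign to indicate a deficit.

540.1

Goods: 114.9 + 101.0 + 232.8 = 448.7
Services: -20.0 + 89.2 - 81.4 + 60.3 = 48.1
Primary income: -21.0
Secondary income: 35.4 + 13.1 + 15.8 = 64.3
Current account = 448.7 + 48.1 + (-21.0) + 64.3 = 540.1
(Excluded from the current account — financial account: sale of domestic government bonds to non-residents 95.2, purchases of foreign government bonds by domestic residents 75.2, acquisition of a foreign subsidiary by a resident firm (outward FDI) 136.2.)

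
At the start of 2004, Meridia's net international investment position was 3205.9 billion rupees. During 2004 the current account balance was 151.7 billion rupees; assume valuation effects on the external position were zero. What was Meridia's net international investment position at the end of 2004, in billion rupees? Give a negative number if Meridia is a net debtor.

3357.6

With no valuation effects, change in NIIP = current account = 151.7
End-of-year NIIP = 3205.9 + 151.7 = 3357.6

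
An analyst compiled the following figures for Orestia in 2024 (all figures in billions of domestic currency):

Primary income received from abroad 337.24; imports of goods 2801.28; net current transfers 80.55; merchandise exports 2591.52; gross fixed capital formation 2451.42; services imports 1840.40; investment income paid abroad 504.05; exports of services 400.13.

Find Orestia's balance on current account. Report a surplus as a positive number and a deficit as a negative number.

-1736.29

Goods balance = 2591.52 - 2801.28 = -209.76
Services balance = 400.13 - 1840.40 = -1440.27
Trade balance (goods + services) = -209.76 + (-1440.27) = -1650.03
Net primary income = 337.24 - 504.05 = -166.81
Net secondary income = 80.55
Current account = -1650.03 + (-166.81) + 80.55 = -1736.29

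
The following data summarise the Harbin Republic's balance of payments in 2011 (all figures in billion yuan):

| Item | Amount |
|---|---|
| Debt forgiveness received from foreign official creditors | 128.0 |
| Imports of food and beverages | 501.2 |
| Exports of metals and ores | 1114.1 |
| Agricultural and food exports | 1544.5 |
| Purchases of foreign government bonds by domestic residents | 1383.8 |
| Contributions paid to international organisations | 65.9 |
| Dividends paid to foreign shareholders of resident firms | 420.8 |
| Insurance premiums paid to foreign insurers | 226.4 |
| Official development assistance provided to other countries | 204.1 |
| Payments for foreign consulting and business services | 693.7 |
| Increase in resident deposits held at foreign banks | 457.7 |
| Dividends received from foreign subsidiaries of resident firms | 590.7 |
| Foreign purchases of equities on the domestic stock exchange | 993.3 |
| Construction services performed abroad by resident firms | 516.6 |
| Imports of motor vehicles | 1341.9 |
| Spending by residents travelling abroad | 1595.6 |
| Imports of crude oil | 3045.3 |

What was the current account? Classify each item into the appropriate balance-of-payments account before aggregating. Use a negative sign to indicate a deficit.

-4329.0

Goods: -1341.9 - 3045.3 + 1544.5 - 501.2 + 1114.1 = -2229.8
Services: -1595.6 - 693.7 - 226.4 + 516.6 = -1999.1
Primary income: -420.8 + 590.7 = 169.9
Secondary income: -65.9 - 204.1 = -270.0
Current account = (-2229.8) + (-1999.1) + 169.9 + (-270.0) = -4329.0
(Excluded from the current account — capital account: debt forgiveness received from foreign official creditors 128.0; financial account: purchases of foreign government bonds by domestic residents 1383.8, increase in resident deposits held at foreign banks 457.7, foreign purchases of equities on the domestic stock exchange 993.3.)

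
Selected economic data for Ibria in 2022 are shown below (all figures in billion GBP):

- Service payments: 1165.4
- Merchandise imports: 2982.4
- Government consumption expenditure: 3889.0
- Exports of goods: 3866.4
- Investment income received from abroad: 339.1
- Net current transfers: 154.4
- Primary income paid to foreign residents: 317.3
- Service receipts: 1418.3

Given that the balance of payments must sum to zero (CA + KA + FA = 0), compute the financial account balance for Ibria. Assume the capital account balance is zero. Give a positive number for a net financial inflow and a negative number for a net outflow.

-1313.1

Goods balance = 3866.4 - 2982.4 = 884.0
Services balance = 1418.3 - 1165.4 = 252.9
Trade balance (goods + services) = 884.0 + 252.9 = 1136.9
Net primary income = 339.1 - 317.3 = 21.8
Net secondary income = 154.4
Current account = 1136.9 + 21.8 + 154.4 = 1313.1
Financial account = -(1313.1) = -1313.1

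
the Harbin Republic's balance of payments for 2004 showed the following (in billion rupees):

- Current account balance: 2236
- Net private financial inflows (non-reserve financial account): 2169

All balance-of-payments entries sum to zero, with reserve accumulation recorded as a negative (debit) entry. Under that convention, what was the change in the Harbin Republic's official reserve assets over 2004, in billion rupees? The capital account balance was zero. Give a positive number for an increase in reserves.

Official reserve transactions balance = -(2236 + 2169) = -4405
An accumulation of reserves is recorded as a debit (negative entry), so the change in the stock of reserves is the negative of that balance.
Change in official reserves = -(-4405) = 4405

4405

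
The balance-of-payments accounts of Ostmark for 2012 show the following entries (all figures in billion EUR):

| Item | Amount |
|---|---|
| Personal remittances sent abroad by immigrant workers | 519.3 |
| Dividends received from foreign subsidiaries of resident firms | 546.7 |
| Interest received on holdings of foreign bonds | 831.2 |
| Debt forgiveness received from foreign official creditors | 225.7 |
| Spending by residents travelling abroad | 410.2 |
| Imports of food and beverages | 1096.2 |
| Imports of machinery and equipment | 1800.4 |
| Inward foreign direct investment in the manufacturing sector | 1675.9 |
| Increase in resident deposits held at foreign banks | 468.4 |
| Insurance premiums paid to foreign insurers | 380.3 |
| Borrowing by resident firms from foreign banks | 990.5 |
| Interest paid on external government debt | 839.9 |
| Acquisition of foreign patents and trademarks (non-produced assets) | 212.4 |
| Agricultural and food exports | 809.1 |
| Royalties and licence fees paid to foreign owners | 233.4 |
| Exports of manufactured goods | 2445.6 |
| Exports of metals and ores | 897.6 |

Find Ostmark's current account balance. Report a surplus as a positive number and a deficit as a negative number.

250.5

Goods: -1096.2 + 809.1 - 1800.4 + 2445.6 + 897.6 = 1255.7
Services: -380.3 - 233.4 - 410.2 = -1023.9
Primary income: -839.9 + 546.7 + 831.2 = 538.0
Secondary income: -519.3
Current account = 1255.7 + (-1023.9) + 538.0 + (-519.3) = 250.5
(Excluded from the current account — capital account: debt forgiveness received from foreign official creditors 225.7, acquisition of foreign patents and trademarks (non-produced assets) 212.4; financial account: inward foreign direct investment in the manufacturing sector 1675.9, increase in resident deposits held at foreign banks 468.4, borrowing by resident firms from foreign banks 990.5.)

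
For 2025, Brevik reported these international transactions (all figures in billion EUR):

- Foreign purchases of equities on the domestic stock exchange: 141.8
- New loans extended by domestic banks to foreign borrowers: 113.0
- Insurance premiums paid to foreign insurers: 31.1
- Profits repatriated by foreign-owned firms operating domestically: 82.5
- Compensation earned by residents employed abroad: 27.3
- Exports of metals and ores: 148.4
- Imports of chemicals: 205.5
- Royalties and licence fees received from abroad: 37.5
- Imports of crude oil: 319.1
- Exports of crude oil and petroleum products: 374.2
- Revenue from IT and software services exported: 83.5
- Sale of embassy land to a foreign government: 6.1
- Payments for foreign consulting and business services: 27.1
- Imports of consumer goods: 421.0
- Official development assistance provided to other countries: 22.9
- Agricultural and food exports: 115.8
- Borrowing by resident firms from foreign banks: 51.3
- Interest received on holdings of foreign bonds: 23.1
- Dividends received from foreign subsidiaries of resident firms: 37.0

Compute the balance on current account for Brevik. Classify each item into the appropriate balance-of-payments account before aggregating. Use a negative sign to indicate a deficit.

-262.4

Goods: 148.4 + 115.8 - 319.1 - 205.5 - 421.0 + 374.2 = -307.2
Services: -31.1 + 37.5 - 27.1 + 83.5 = 62.8
Primary income: 23.1 + 27.3 - 82.5 + 37.0 = 4.9
Secondary income: -22.9
Current account = (-307.2) + 62.8 + 4.9 + (-22.9) = -262.4
(Excluded from the current account — financial account: foreign purchases of equities on the domestic stock exchange 141.8, new loans extended by domestic banks to foreign borrowers 113.0, borrowing by resident firms from foreign banks 51.3; capital account: sale of embassy land to a foreign government 6.1.)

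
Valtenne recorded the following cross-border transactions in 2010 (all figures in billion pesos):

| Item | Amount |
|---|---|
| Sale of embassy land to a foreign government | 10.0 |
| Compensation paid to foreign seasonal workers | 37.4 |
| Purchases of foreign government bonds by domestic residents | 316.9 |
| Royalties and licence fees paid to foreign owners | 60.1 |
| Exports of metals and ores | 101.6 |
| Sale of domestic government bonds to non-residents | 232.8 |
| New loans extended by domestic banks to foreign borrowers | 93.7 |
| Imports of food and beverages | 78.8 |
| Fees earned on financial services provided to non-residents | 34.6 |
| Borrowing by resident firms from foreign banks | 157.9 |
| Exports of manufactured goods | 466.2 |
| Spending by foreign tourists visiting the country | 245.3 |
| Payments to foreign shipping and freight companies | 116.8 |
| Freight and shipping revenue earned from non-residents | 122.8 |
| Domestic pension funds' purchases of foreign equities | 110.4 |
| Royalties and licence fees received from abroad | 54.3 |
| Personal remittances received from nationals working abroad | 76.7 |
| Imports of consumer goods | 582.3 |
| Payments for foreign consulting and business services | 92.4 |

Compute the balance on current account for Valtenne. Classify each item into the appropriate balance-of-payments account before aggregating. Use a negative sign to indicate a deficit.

Goods: -582.3 + 466.2 - 78.8 + 101.6 = -93.3
Services: 122.8 - 60.1 - 92.4 + 245.3 + 54.3 + 34.6 - 116.8 = 187.7
Primary income: -37.4
Secondary income: 76.7
Current account = (-93.3) + 187.7 + (-37.4) + 76.7 = 133.7
(Excluded from the current account — capital account: sale of embassy land to a foreign government 10.0; financial account: purchases of foreign government bonds by domestic residents 316.9, sale of domestic government bonds to non-residents 232.8, new loans extended by domestic banks to foreign borrowers 93.7, borrowing by resident firms from foreign banks 157.9, domestic pension funds' purchases of foreign equities 110.4.)

133.7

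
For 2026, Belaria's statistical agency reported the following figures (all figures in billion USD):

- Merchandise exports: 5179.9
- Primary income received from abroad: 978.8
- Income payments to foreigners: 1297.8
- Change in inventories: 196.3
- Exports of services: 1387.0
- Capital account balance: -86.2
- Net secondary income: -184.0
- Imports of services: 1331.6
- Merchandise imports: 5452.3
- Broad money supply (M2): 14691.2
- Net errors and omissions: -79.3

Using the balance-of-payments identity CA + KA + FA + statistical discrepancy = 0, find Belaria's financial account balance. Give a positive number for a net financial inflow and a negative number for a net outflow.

Goods balance = 5179.9 - 5452.3 = -272.4
Services balance = 1387.0 - 1331.6 = 55.4
Trade balance (goods + services) = -272.4 + 55.4 = -217.0
Net primary income = 978.8 - 1297.8 = -319.0
Net secondary income = -184.0
Current account = -217.0 + (-319.0) + (-184.0) = -720.0
Financial account = -(-720.0 + (-86.2) + (-79.3)) = 885.5

885.5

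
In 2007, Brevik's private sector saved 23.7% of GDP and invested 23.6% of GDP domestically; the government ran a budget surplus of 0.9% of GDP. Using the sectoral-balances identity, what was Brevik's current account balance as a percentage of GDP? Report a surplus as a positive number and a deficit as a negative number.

By the sectoral-balances identity, CA = (S_private - I) + (T - G).
Private balance = 23.7 - 23.6 = 0.1
Government balance (T - G) = 0.9
CA = 0.1 + 0.9 = 1.0

1.0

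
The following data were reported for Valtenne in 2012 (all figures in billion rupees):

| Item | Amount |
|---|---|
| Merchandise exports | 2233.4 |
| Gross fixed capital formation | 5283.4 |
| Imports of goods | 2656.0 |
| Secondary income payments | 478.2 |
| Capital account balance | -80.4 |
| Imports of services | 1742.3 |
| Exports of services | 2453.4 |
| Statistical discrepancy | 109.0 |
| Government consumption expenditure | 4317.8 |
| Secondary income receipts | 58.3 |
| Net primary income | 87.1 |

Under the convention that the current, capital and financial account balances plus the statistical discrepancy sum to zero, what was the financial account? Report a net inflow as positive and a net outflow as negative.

15.7

Goods balance = 2233.4 - 2656.0 = -422.6
Services balance = 2453.4 - 1742.3 = 711.1
Trade balance (goods + services) = -422.6 + 711.1 = 288.5
Net primary income = 87.1
Net secondary income = 58.3 - 478.2 = -419.9
Current account = 288.5 + 87.1 + (-419.9) = -44.3
Financial account = -(-44.3 + (-80.4) + 109.0) = 15.7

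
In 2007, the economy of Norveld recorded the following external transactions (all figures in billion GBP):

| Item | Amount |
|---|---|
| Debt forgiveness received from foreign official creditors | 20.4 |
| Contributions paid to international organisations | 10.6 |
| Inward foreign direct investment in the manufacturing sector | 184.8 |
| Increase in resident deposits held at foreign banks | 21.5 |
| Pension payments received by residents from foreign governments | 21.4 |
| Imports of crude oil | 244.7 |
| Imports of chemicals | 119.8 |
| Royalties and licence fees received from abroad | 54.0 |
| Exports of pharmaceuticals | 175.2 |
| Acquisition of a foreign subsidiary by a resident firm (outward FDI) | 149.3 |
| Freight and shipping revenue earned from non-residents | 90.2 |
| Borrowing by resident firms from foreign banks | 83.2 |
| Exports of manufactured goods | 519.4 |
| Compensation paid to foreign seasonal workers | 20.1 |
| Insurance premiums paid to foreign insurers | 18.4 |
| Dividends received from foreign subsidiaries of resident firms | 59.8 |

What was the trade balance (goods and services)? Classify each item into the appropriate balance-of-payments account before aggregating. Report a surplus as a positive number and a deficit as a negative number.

455.9

Goods: -244.7 - 119.8 + 519.4 + 175.2 = 330.1
Services: 54.0 - 18.4 + 90.2 = 125.8
Trade balance = 330.1 + 125.8 = 455.9
(Excluded from the trade balance — capital account: debt forgiveness received from foreign official creditors 20.4; secondary income: contributions paid to international organisations 10.6, pension payments received by residents from foreign governments 21.4; financial account: inward foreign direct investment in the manufacturing sector 184.8, increase in resident deposits held at foreign banks 21.5, acquisition of a foreign subsidiary by a resident firm (outward FDI) 149.3, borrowing by resident firms from foreign banks 83.2; primary income: compensation paid to foreign seasonal workers 20.1, dividends received from foreign subsidiaries of resident firms 59.8.)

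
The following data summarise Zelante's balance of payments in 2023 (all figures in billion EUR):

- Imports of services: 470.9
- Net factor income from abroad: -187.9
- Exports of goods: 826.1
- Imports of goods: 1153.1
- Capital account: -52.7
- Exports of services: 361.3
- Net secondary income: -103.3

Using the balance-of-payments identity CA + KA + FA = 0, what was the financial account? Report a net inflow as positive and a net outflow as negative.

780.5

Goods balance = 826.1 - 1153.1 = -327.0
Services balance = 361.3 - 470.9 = -109.6
Trade balance (goods + services) = -327.0 + (-109.6) = -436.6
Net primary income = -187.9
Net secondary income = -103.3
Current account = -436.6 + (-187.9) + (-103.3) = -727.8
Financial account = -(-727.8 + (-52.7)) = 780.5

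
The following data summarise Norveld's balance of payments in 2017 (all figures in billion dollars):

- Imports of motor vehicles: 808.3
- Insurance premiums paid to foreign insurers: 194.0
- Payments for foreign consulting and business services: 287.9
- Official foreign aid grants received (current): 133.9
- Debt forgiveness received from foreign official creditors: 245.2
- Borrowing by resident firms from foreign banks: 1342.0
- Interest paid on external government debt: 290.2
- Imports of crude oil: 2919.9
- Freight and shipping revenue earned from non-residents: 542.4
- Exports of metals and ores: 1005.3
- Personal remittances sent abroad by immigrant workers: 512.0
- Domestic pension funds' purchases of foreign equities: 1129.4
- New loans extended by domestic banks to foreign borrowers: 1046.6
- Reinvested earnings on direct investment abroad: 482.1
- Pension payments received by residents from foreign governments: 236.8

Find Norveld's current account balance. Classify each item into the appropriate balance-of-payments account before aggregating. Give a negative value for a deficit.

-2611.8

Goods: 1005.3 - 2919.9 - 808.3 = -2722.9
Services: -287.9 - 194.0 + 542.4 = 60.5
Primary income: 482.1 - 290.2 = 191.9
Secondary income: 133.9 + 236.8 - 512.0 = -141.3
Current account = (-2722.9) + 60.5 + 191.9 + (-141.3) = -2611.8
(Excluded from the current account — capital account: debt forgiveness received from foreign official creditors 245.2; financial account: borrowing by resident firms from foreign banks 1342.0, domestic pension funds' purchases of foreign equities 1129.4, new loans extended by domestic banks to foreign borrowers 1046.6.)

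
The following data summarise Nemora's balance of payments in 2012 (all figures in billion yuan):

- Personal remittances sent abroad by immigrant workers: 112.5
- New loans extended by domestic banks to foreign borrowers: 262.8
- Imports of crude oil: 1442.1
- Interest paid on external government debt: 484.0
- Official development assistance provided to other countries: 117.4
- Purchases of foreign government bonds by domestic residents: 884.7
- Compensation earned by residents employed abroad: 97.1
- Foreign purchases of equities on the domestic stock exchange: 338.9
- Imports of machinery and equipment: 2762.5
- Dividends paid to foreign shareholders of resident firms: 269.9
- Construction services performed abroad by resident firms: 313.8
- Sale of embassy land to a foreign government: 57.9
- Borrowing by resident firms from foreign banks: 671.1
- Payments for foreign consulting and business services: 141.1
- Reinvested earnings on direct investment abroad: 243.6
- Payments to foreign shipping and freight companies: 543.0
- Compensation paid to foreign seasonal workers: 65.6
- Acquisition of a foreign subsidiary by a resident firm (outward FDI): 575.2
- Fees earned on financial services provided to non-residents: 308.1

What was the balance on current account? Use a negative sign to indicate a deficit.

-4975.5

Goods: -1442.1 - 2762.5 = -4204.6
Services: -141.1 - 543.0 + 313.8 + 308.1 = -62.2
Primary income: 243.6 + 97.1 - 65.6 - 269.9 - 484.0 = -478.8
Secondary income: -117.4 - 112.5 = -229.9
Current account = (-4204.6) + (-62.2) + (-478.8) + (-229.9) = -4975.5
(Excluded from the current account — financial account: new loans extended by domestic banks to foreign borrowers 262.8, purchases of foreign government bonds by domestic residents 884.7, foreign purchases of equities on the domestic stock exchange 338.9, borrowing by resident firms from foreign banks 671.1, acquisition of a foreign subsidiary by a resident firm (outward FDI) 575.2; capital account: sale of embassy land to a foreign government 57.9.)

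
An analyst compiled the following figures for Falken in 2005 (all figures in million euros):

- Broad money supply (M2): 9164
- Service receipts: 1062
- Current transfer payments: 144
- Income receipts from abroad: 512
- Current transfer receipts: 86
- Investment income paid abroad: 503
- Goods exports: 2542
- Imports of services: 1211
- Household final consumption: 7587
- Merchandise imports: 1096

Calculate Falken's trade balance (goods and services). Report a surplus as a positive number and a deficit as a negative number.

Goods balance = 2542 - 1096 = 1446
Services balance = 1062 - 1211 = -149
Trade balance (goods + services) = 1446 + (-149) = 1297

1297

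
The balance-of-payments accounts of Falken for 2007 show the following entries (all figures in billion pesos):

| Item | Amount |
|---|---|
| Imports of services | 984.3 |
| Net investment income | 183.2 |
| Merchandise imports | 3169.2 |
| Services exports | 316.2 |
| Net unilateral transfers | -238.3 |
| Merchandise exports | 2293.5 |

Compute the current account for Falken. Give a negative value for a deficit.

Goods balance = 2293.5 - 3169.2 = -875.7
Services balance = 316.2 - 984.3 = -668.1
Trade balance (goods + services) = -875.7 + (-668.1) = -1543.8
Net primary income = 183.2
Net secondary income = -238.3
Current account = -1543.8 + 183.2 + (-238.3) = -1598.9

-1598.9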